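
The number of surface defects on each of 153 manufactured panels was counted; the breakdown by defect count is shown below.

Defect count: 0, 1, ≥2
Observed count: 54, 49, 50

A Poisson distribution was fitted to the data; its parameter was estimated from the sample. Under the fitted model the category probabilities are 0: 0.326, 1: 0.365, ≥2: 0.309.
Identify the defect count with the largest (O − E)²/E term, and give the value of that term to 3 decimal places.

1, 0.839

Expected counts E_i = n·p_i: 153×0.326 = 49.878, 153×0.365 = 55.845, 153×0.309 = 47.277.
cat         O        E   (O−E)²/E
0          54   49.878     0.3406
1          49   55.845     0.8390
≥2         50   47.277     0.1568
The largest term is for 1: 0.839.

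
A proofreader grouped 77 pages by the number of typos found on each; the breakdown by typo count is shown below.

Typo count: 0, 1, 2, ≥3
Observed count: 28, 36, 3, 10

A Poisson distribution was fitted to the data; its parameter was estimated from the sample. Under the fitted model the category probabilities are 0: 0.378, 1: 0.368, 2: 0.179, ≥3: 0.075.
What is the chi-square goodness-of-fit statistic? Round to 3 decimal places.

13.642

Expected counts E_i = n·p_i: 77×0.378 = 29.106, 77×0.368 = 28.336, 77×0.179 = 13.783, 77×0.075 = 5.775.
cat         O        E   (O−E)²/E
0          28   29.106     0.0420
1          36   28.336     2.0729
2           3   13.783     8.4360
≥3         10    5.775     3.0910
Sum = 13.642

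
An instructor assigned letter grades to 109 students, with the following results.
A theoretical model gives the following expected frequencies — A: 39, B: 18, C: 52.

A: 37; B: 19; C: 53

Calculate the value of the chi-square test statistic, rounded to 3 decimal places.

cat         O        E   (O−E)²/E
A          37       39     0.1026
B          19       18     0.0556
C          53       52     0.0192
Sum = 0.177

0.177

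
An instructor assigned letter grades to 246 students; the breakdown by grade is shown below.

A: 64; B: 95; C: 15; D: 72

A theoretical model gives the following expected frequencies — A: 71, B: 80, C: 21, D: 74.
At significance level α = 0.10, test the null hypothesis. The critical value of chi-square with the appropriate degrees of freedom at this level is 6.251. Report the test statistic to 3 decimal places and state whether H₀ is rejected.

5.271; do not reject

cat         O        E   (O−E)²/E
A          64       71     0.6901
B          95       80     2.8125
C          15       21     1.7143
D          72       74     0.0541
Sum = 5.271
df = 3. Since 5.271 < 6.251, we do not reject H₀.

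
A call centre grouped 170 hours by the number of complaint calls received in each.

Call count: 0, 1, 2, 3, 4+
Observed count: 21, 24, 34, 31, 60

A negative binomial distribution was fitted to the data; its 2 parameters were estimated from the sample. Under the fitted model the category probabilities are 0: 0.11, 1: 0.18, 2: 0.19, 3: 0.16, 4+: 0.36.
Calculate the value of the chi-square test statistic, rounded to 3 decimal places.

Expected counts E_i = n·p_i: 170×0.11 = 18.7, 170×0.18 = 30.6, 170×0.19 = 32.3, 170×0.16 = 27.2, 170×0.36 = 61.2.
0: (21 − 18.7)²/18.7 = 5.29/18.7 = 0.2829
1: (24 − 30.6)²/30.6 = 43.56/30.6 = 1.4235
2: (34 − 32.3)²/32.3 = 2.89/32.3 = 0.0895
3: (31 − 27.2)²/27.2 = 14.44/27.2 = 0.5309
4+: (60 − 61.2)²/61.2 = 1.44/61.2 = 0.0235
Sum = 2.350

2.350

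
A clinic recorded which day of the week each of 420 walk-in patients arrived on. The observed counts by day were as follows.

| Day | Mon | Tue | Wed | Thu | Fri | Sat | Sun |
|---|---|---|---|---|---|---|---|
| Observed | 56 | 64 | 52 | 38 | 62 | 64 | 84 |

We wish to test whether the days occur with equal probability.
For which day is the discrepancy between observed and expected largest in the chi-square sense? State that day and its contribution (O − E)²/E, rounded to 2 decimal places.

Sun, 9.60

Expected count for each of the 7 categories: 420/7 = 60.
Mon: (56 − 60)²/60 = 16/60 = 0.267
Tue: (64 − 60)²/60 = 16/60 = 0.267
Wed: (52 − 60)²/60 = 64/60 = 1.067
Thu: (38 − 60)²/60 = 484/60 = 8.067
Fri: (62 − 60)²/60 = 4/60 = 0.067
Sat: (64 − 60)²/60 = 16/60 = 0.267
Sun: (84 − 60)²/60 = 576/60 = 9.600
The largest term is for Sun: 9.60.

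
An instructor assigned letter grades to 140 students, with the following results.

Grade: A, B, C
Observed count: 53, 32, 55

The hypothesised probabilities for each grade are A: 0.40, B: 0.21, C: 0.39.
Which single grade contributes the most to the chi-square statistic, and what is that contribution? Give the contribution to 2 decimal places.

Expected counts E_i = n·p_i: 140×0.40 = 56, 140×0.21 = 29.4, 140×0.39 = 54.6.
cat         O        E   (O−E)²/E
A          53       56      0.161
B          32     29.4      0.230
C          55     54.6      0.003
The largest term is for B: 0.23.

B, 0.23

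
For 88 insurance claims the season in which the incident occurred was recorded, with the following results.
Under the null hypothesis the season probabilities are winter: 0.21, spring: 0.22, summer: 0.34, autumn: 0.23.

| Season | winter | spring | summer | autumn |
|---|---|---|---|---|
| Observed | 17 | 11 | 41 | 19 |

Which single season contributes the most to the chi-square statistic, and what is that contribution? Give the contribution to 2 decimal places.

Expected counts E_i = n·p_i: 88×0.21 = 18.48, 88×0.22 = 19.36, 88×0.34 = 29.92, 88×0.23 = 20.24.
winter: (17 − 18.48)²/18.48 = 2.1904/18.48 = 0.119
spring: (11 − 19.36)²/19.36 = 69.8896/19.36 = 3.610
summer: (41 − 29.92)²/29.92 = 122.7664/29.92 = 4.103
autumn: (19 − 20.24)²/20.24 = 1.5376/20.24 = 0.076
The largest term is for summer: 4.10.

summer, 4.10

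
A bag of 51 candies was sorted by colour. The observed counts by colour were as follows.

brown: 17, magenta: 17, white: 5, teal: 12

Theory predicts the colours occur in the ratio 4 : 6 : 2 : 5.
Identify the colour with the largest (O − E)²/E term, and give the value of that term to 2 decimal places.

Ratio total = 17. Expected counts: 51×4/17 = 12, 51×6/17 = 18, 51×2/17 = 6, 51×5/17 = 15.
χ² = (17−12)²/12 + (17−18)²/18 + (5−6)²/6 + (12−15)²/15
   = 2.083 + 0.056 + 0.167 + 0.600
The largest term is for brown: 2.08.

brown, 2.08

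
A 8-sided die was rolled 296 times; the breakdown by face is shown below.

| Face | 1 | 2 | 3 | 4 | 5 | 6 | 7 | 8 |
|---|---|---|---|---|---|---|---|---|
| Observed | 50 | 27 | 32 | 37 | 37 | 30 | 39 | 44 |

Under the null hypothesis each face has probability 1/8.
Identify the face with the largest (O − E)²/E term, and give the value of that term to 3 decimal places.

Under H₀ each category has probability 1/8, so each expected count is 296/8 = 37.
1: (50 − 37)²/37 = 169/37 = 4.5676
2: (27 − 37)²/37 = 100/37 = 2.7027
3: (32 − 37)²/37 = 25/37 = 0.6757
4: (37 − 37)²/37 = 0/37 = 0.0000
5: (37 − 37)²/37 = 0/37 = 0.0000
6: (30 − 37)²/37 = 49/37 = 1.3243
7: (39 − 37)²/37 = 4/37 = 0.1081
8: (44 − 37)²/37 = 49/37 = 1.3243
The largest term is for 1: 4.568.

1, 4.568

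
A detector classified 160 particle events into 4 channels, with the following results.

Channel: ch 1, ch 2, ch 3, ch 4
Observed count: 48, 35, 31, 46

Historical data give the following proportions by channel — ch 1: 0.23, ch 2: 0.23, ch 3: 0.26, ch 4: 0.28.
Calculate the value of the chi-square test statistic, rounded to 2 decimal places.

6.23

Expected counts E_i = n·p_i: 160×0.23 = 36.8, 160×0.23 = 36.8, 160×0.26 = 41.6, 160×0.28 = 44.8.
ch 1: (48 − 36.8)²/36.8 = 125.44/36.8 = 3.409
ch 2: (35 − 36.8)²/36.8 = 3.24/36.8 = 0.088
ch 3: (31 − 41.6)²/41.6 = 112.36/41.6 = 2.701
ch 4: (46 − 44.8)²/44.8 = 1.44/44.8 = 0.032
Sum = 6.23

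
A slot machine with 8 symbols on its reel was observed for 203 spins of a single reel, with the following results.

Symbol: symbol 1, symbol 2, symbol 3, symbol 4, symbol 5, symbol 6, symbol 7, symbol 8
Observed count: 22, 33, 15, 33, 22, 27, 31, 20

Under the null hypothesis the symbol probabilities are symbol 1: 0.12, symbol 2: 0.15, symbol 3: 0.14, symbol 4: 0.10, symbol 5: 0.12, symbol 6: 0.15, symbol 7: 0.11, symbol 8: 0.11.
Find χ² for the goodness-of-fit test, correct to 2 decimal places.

Expected counts E_i = n·p_i: 203×0.12 = 24.36, 203×0.15 = 30.45, 203×0.14 = 28.42, 203×0.10 = 20.3, 203×0.12 = 24.36, 203×0.15 = 30.45, 203×0.11 = 22.33, 203×0.11 = 22.33.
symbol 1: (22 − 24.36)²/24.36 = 5.5696/24.36 = 0.229
symbol 2: (33 − 30.45)²/30.45 = 6.5025/30.45 = 0.214
symbol 3: (15 − 28.42)²/28.42 = 180.0964/28.42 = 6.337
symbol 4: (33 − 20.3)²/20.3 = 161.29/20.3 = 7.945
symbol 5: (22 − 24.36)²/24.36 = 5.5696/24.36 = 0.229
symbol 6: (27 − 30.45)²/30.45 = 11.9025/30.45 = 0.391
symbol 7: (31 − 22.33)²/22.33 = 75.1689/22.33 = 3.366
symbol 8: (20 − 22.33)²/22.33 = 5.4289/22.33 = 0.243
Sum = 18.95

18.95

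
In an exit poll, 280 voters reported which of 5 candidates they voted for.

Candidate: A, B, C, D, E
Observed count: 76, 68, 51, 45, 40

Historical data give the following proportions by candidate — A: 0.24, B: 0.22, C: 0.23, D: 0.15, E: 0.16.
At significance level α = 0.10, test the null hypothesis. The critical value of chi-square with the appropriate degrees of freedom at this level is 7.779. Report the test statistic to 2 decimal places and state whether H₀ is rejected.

5.33; do not reject

Expected counts E_i = n·p_i: 280×0.24 = 67.2, 280×0.22 = 61.6, 280×0.23 = 64.4, 280×0.15 = 42, 280×0.16 = 44.8.
χ² = (76−67.2)²/67.2 + (68−61.6)²/61.6 + (51−64.4)²/64.4 + (45−42)²/42 + (40−44.8)²/44.8
   = 1.152 + 0.665 + 2.788 + 0.214 + 0.514
Sum = 5.33
df = 4. Since 5.33 < 7.779, we do not reject H₀.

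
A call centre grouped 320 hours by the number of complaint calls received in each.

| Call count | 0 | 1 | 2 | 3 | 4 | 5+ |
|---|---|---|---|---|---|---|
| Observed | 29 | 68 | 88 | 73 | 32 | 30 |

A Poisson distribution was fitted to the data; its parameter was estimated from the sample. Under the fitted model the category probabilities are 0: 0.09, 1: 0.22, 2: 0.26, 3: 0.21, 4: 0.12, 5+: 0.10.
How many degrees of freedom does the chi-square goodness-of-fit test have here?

There are k = 6 categories and 1 parameter estimated from the data, so df = 6 − 1 − 1 = 4.

4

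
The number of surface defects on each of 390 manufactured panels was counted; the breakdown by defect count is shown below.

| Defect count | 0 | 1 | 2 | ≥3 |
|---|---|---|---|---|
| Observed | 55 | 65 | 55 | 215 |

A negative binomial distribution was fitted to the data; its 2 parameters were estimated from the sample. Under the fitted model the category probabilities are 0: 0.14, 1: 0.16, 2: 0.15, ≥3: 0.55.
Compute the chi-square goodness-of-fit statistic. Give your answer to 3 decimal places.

Expected counts E_i = n·p_i: 390×0.14 = 54.6, 390×0.16 = 62.4, 390×0.15 = 58.5, 390×0.55 = 214.5.
χ² = (55−54.6)²/54.6 + (65−62.4)²/62.4 + (55−58.5)²/58.5 + (215−214.5)²/214.5
   = 0.0029 + 0.1083 + 0.2094 + 0.0012
Sum = 0.322

0.322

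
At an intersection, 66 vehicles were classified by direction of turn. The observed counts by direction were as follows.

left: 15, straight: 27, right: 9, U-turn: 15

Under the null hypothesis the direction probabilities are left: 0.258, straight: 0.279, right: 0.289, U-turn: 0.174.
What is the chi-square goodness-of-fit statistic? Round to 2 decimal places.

Expected counts E_i = n·p_i: 66×0.258 = 17.028, 66×0.279 = 18.414, 66×0.289 = 19.074, 66×0.174 = 11.484.
cat           O        E   (O−E)²/E
left         15   17.028      0.242
straight     27   18.414      4.003
right         9   19.074      5.321
U-turn       15   11.484      1.076
Sum = 10.64

10.64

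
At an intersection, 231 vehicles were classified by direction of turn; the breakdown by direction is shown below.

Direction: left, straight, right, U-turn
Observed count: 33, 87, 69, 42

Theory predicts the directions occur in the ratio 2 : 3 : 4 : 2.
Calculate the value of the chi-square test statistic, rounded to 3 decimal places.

Ratio total = 11. Expected counts: 231×2/11 = 42, 231×3/11 = 63, 231×4/11 = 84, 231×2/11 = 42.
left: (33 − 42)²/42 = 81/42 = 1.9286
straight: (87 − 63)²/63 = 576/63 = 9.1429
right: (69 − 84)²/84 = 225/84 = 2.6786
U-turn: (42 − 42)²/42 = 0/42 = 0.0000
Sum = 13.750

13.750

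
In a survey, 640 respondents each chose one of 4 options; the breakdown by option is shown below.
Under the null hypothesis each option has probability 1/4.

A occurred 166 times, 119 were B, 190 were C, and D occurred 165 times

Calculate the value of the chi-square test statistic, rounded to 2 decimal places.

Under H₀ each category has probability 1/4, so each expected count is 640/4 = 160.
χ² = (166−160)²/160 + (119−160)²/160 + (190−160)²/160 + (165−160)²/160
   = 0.225 + 10.506 + 5.625 + 0.156
Sum = 16.51

16.51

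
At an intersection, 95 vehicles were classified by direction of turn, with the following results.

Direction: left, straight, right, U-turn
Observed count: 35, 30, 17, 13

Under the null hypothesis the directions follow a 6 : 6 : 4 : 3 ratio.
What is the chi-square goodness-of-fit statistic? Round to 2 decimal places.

1.55

Ratio total = 19. Expected counts: 95×6/19 = 30, 95×6/19 = 30, 95×4/19 = 20, 95×3/19 = 15.
cat           O        E   (O−E)²/E
left         35       30      0.833
straight     30       30      0.000
right        17       20      0.450
U-turn       13       15      0.267
Sum = 1.55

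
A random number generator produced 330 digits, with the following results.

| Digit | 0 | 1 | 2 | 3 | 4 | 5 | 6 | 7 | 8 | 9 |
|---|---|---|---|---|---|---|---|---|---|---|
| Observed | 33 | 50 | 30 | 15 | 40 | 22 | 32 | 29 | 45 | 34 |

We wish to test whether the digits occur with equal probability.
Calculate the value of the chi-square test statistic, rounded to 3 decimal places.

Expected count for each of the 10 categories: 330/10 = 33.
χ² = (33−33)²/33 + (50−33)²/33 + (30−33)²/33 + (15−33)²/33 + (40−33)²/33 + (22−33)²/33 + (32−33)²/33 + (29−33)²/33 + (45−33)²/33 + (34−33)²/33
   = 0.0000 + 8.7576 + 0.2727 + 9.8182 + 1.4848 + 3.6667 + 0.0303 + 0.4848 + 4.3636 + 0.0303
Sum = 28.909

28.909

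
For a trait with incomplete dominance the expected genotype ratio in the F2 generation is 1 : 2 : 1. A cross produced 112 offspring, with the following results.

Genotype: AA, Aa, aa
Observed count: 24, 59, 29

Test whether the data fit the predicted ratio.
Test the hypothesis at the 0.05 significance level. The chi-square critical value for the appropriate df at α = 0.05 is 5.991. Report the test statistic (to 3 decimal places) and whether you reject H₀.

Ratio total = 4. Expected counts: 112×1/4 = 28, 112×2/4 = 56, 112×1/4 = 28.
χ² = (24−28)²/28 + (59−56)²/56 + (29−28)²/28
   = 0.5714 + 0.1607 + 0.0357
Sum = 0.768
df = 2. Since 0.768 < 5.991, we do not reject H₀.

0.768; do not reject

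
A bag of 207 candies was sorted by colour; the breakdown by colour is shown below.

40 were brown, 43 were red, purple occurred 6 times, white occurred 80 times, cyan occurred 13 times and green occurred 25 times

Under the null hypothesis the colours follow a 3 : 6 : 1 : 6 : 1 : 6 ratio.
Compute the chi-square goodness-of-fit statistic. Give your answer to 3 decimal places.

39.370

Ratio total = 23. Expected counts: 207×3/23 = 27, 207×6/23 = 54, 207×1/23 = 9, 207×6/23 = 54, 207×1/23 = 9, 207×6/23 = 54.
brown: (40 − 27)²/27 = 169/27 = 6.2593
red: (43 − 54)²/54 = 121/54 = 2.2407
purple: (6 − 9)²/9 = 9/9 = 1.0000
white: (80 − 54)²/54 = 676/54 = 12.5185
cyan: (13 − 9)²/9 = 16/9 = 1.7778
green: (25 − 54)²/54 = 841/54 = 15.5741
Sum = 39.370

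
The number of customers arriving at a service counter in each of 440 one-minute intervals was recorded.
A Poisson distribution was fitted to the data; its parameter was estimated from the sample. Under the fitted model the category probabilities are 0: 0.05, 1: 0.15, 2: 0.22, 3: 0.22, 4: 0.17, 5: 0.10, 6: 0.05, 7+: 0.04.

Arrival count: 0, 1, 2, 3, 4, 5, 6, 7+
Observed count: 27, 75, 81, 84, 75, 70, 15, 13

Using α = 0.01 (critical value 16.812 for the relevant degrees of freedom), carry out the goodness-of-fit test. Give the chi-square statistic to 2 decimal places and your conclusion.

25.43; reject

Expected counts E_i = n·p_i: 440×0.05 = 22, 440×0.15 = 66, 440×0.22 = 96.8, 440×0.22 = 96.8, 440×0.17 = 74.8, 440×0.10 = 44, 440×0.05 = 22, 440×0.04 = 17.6.
cat         O        E   (O−E)²/E
0          27       22      1.136
1          75       66      1.227
2          81     96.8      2.579
3          84     96.8      1.693
4          75     74.8      0.001
5          70       44     15.364
6          15       22      2.227
7+         13     17.6      1.202
Sum = 25.43
df = 6. Since 25.43 > 16.812, we reject H₀.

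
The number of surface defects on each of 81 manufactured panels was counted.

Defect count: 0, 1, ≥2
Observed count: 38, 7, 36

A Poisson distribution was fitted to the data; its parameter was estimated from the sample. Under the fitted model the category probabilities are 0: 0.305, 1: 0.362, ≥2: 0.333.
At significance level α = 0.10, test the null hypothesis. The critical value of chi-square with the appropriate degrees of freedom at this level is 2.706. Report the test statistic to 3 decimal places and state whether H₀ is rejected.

27.169; reject

Expected counts E_i = n·p_i: 81×0.305 = 24.705, 81×0.362 = 29.322, 81×0.333 = 26.973.
0: (38 − 24.705)²/24.705 = 176.757025/24.705 = 7.1547
1: (7 − 29.322)²/29.322 = 498.271684/29.322 = 16.9931
≥2: (36 − 26.973)²/26.973 = 81.486729/26.973 = 3.0210
Sum = 27.169
df = 1. Since 27.169 > 2.706, we reject H₀.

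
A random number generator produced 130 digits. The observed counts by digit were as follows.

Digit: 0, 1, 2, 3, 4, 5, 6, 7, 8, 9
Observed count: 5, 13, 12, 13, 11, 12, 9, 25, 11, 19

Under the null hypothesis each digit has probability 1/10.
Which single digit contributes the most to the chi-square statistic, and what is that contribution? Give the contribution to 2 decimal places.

Under H₀ each category has probability 1/10, so each expected count is 130/10 = 13.
cat         O        E   (O−E)²/E
0           5       13      4.923
1          13       13      0.000
2          12       13      0.077
3          13       13      0.000
4          11       13      0.308
5          12       13      0.077
6           9       13      1.231
7          25       13     11.077
8          11       13      0.308
9          19       13      2.769
The largest term is for 7: 11.08.

7, 11.08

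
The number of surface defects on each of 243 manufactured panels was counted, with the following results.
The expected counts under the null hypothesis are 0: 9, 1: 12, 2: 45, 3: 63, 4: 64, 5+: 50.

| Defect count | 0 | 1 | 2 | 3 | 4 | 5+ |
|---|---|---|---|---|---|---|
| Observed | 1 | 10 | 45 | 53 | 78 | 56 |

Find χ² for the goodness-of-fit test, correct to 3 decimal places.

cat         O        E   (O−E)²/E
0           1        9     7.1111
1          10       12     0.3333
2          45       45     0.0000
3          53       63     1.5873
4          78       64     3.0625
5+         56       50     0.7200
Sum = 12.814

12.814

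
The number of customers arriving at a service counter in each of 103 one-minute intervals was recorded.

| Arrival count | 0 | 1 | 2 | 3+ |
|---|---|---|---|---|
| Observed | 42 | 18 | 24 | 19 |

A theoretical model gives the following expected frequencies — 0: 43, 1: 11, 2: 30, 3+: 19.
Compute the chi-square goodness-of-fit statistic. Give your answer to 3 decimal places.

cat         O        E   (O−E)²/E
0          42       43     0.0233
1          18       11     4.4545
2          24       30     1.2000
3+         19       19     0.0000
Sum = 5.678

5.678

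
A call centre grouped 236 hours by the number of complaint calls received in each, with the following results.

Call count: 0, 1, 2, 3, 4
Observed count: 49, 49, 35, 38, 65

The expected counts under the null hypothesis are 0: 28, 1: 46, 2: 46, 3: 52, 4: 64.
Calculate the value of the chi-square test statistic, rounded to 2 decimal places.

22.36

χ² = (49−28)²/28 + (49−46)²/46 + (35−46)²/46 + (38−52)²/52 + (65−64)²/64
   = 15.750 + 0.196 + 2.630 + 3.769 + 0.016
Sum = 22.36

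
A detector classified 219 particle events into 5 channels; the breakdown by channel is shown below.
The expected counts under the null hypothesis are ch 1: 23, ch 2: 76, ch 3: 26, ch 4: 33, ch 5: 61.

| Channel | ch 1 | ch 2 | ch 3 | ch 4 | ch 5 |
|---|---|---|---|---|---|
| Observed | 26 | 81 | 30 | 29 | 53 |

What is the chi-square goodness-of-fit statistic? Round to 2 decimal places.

2.87

ch 1: (26 − 23)²/23 = 9/23 = 0.391
ch 2: (81 − 76)²/76 = 25/76 = 0.329
ch 3: (30 − 26)²/26 = 16/26 = 0.615
ch 4: (29 − 33)²/33 = 16/33 = 0.485
ch 5: (53 − 61)²/61 = 64/61 = 1.049
Sum = 2.87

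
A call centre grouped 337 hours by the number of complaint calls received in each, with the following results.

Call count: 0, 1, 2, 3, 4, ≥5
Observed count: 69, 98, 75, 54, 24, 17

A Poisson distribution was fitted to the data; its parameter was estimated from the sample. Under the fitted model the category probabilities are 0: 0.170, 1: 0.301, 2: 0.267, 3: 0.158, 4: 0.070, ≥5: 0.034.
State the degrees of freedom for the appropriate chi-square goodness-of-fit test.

4

There are k = 6 categories and 1 parameter estimated from the data, so df = 6 − 1 − 1 = 4.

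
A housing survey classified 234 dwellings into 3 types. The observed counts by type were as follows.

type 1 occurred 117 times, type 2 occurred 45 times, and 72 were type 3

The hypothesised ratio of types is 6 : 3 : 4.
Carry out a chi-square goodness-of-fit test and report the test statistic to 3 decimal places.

Ratio total = 13. Expected counts: 234×6/13 = 108, 234×3/13 = 54, 234×4/13 = 72.
χ² = (117−108)²/108 + (45−54)²/54 + (72−72)²/72
   = 0.7500 + 1.5000 + 0.0000
Sum = 2.250

2.250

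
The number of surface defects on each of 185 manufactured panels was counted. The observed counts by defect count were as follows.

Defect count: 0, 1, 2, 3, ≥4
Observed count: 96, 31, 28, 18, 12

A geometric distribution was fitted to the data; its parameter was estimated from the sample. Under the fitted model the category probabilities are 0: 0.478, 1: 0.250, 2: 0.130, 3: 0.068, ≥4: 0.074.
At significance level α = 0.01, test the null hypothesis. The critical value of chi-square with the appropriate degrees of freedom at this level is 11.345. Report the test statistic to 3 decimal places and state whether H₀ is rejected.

Expected counts E_i = n·p_i: 185×0.478 = 88.43, 185×0.250 = 46.25, 185×0.130 = 24.05, 185×0.068 = 12.58, 185×0.074 = 13.69.
0: (96 − 88.43)²/88.43 = 57.3049/88.43 = 0.6480
1: (31 − 46.25)²/46.25 = 232.5625/46.25 = 5.0284
2: (28 − 24.05)²/24.05 = 15.6025/24.05 = 0.6488
3: (18 − 12.58)²/12.58 = 29.3764/12.58 = 2.3352
≥4: (12 − 13.69)²/13.69 = 2.8561/13.69 = 0.2086
Sum = 8.869
df = 3. Since 8.869 < 11.345, we do not reject H₀.

8.869; do not reject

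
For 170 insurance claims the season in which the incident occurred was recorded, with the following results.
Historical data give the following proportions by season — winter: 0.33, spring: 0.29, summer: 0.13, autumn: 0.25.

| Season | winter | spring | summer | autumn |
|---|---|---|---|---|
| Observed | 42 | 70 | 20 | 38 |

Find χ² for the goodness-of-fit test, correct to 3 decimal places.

Expected counts E_i = n·p_i: 170×0.33 = 56.1, 170×0.29 = 49.3, 170×0.13 = 22.1, 170×0.25 = 42.5.
winter: (42 − 56.1)²/56.1 = 198.81/56.1 = 3.5439
spring: (70 − 49.3)²/49.3 = 428.49/49.3 = 8.6915
summer: (20 − 22.1)²/22.1 = 4.41/22.1 = 0.1995
autumn: (38 − 42.5)²/42.5 = 20.25/42.5 = 0.4765
Sum = 12.911

12.911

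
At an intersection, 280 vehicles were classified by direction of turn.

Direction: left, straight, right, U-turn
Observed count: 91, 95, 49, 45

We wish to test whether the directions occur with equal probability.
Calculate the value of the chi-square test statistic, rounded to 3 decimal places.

30.457

Under H₀ each category has probability 1/4, so each expected count is 280/4 = 70.
χ² = (91−70)²/70 + (95−70)²/70 + (49−70)²/70 + (45−70)²/70
   = 6.3000 + 8.9286 + 6.3000 + 8.9286
Sum = 30.457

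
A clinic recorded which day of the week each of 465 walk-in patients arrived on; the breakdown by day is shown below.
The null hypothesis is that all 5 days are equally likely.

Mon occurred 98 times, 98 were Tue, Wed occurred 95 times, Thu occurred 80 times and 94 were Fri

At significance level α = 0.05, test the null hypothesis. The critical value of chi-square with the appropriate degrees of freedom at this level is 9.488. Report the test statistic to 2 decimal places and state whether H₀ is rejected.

Expected count for each of the 5 categories: 465/5 = 93.
Mon: (98 − 93)²/93 = 25/93 = 0.269
Tue: (98 − 93)²/93 = 25/93 = 0.269
Wed: (95 − 93)²/93 = 4/93 = 0.043
Thu: (80 − 93)²/93 = 169/93 = 1.817
Fri: (94 − 93)²/93 = 1/93 = 0.011
Sum = 2.41
df = 4. Since 2.41 < 9.488, we do not reject H₀.

2.41; do not reject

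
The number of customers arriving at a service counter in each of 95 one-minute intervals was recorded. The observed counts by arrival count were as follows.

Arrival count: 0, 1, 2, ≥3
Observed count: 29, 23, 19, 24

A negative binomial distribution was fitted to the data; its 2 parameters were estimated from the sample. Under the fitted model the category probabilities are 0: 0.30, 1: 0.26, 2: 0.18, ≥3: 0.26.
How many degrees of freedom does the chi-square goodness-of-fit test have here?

1

There are k = 4 categories and 2 parameters estimated from the data, so df = 4 − 1 − 2 = 1.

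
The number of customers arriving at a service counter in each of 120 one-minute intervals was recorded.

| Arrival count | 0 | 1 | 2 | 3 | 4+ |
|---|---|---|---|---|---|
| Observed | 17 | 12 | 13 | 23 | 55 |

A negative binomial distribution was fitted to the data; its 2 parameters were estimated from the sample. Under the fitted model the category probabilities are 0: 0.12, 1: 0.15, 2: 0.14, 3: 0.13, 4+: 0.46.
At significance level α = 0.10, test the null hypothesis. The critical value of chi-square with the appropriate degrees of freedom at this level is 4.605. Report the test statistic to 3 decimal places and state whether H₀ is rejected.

6.840; reject

Expected counts E_i = n·p_i: 120×0.12 = 14.4, 120×0.15 = 18, 120×0.14 = 16.8, 120×0.13 = 15.6, 120×0.46 = 55.2.
cat         O        E   (O−E)²/E
0          17     14.4     0.4694
1          12       18     2.0000
2          13     16.8     0.8595
3          23     15.6     3.5103
4+         55     55.2     0.0007
Sum = 6.840
df = 2. Since 6.840 > 4.605, we reject H₀.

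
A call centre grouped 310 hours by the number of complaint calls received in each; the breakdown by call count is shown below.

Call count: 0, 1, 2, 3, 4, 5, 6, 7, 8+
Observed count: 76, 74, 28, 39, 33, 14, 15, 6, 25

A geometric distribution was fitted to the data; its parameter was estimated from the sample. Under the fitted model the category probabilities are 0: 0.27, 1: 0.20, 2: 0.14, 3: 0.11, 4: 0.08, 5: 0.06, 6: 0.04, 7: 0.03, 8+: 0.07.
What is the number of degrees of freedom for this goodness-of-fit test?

There are k = 9 categories and 1 parameter estimated from the data, so df = 9 − 1 − 1 = 7.

7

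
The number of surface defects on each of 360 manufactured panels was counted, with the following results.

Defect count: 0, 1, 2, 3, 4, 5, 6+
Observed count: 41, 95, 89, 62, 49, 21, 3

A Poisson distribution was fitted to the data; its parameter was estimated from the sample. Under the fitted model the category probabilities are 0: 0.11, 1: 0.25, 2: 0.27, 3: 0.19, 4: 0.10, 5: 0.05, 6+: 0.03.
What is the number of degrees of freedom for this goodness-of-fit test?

There are k = 7 categories and 1 parameter estimated from the data, so df = 7 − 1 − 1 = 5.

5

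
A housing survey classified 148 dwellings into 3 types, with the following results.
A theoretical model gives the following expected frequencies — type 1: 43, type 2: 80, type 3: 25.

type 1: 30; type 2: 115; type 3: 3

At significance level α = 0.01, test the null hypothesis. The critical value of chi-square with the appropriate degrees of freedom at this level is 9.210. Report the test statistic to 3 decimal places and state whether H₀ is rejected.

38.603; reject

type 1: (30 − 43)²/43 = 169/43 = 3.9302
type 2: (115 − 80)²/80 = 1225/80 = 15.3125
type 3: (3 − 25)²/25 = 484/25 = 19.3600
Sum = 38.603
df = 2. Since 38.603 > 9.210, we reject H₀.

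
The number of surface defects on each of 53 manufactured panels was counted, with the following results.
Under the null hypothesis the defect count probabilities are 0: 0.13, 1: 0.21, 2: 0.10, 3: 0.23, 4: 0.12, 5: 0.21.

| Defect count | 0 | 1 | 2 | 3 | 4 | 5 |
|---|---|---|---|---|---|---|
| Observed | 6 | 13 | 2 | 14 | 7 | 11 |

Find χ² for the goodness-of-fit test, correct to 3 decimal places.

2.819

Expected counts E_i = n·p_i: 53×0.13 = 6.89, 53×0.21 = 11.13, 53×0.10 = 5.3, 53×0.23 = 12.19, 53×0.12 = 6.36, 53×0.21 = 11.13.
cat         O        E   (O−E)²/E
0           6     6.89     0.1150
1          13    11.13     0.3142
2           2      5.3     2.0547
3          14    12.19     0.2688
4           7     6.36     0.0644
5          11    11.13     0.0015
Sum = 2.819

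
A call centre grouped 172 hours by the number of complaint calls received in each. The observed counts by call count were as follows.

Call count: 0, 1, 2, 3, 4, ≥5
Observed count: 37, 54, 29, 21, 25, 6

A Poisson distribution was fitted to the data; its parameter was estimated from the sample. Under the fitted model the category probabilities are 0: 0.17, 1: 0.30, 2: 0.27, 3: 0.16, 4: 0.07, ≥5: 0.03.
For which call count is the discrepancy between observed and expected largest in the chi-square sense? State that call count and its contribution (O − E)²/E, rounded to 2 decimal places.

4, 13.95

Expected counts E_i = n·p_i: 172×0.17 = 29.24, 172×0.30 = 51.6, 172×0.27 = 46.44, 172×0.16 = 27.52, 172×0.07 = 12.04, 172×0.03 = 5.16.
0: (37 − 29.24)²/29.24 = 60.2176/29.24 = 2.059
1: (54 − 51.6)²/51.6 = 5.76/51.6 = 0.112
2: (29 − 46.44)²/46.44 = 304.1536/46.44 = 6.549
3: (21 − 27.52)²/27.52 = 42.5104/27.52 = 1.545
4: (25 − 12.04)²/12.04 = 167.9616/12.04 = 13.950
≥5: (6 − 5.16)²/5.16 = 0.7056/5.16 = 0.137
The largest term is for 4: 13.95.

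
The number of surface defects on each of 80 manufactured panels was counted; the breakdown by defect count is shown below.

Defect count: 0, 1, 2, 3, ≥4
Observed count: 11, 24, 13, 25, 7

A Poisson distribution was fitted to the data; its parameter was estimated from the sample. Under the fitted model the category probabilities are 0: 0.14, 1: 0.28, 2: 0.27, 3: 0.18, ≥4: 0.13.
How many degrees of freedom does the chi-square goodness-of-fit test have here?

There are k = 5 categories and 1 parameter estimated from the data, so df = 5 − 1 − 1 = 3.

3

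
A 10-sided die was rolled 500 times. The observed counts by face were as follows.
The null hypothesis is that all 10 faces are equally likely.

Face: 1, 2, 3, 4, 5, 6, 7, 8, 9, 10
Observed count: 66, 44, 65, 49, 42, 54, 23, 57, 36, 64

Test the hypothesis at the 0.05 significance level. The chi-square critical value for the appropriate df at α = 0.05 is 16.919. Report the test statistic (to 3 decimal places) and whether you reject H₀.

35.360; reject

Expected count for each of the 10 categories: 500/10 = 50.
1: (66 − 50)²/50 = 256/50 = 5.1200
2: (44 − 50)²/50 = 36/50 = 0.7200
3: (65 − 50)²/50 = 225/50 = 4.5000
4: (49 − 50)²/50 = 1/50 = 0.0200
5: (42 − 50)²/50 = 64/50 = 1.2800
6: (54 − 50)²/50 = 16/50 = 0.3200
7: (23 − 50)²/50 = 729/50 = 14.5800
8: (57 − 50)²/50 = 49/50 = 0.9800
9: (36 − 50)²/50 = 196/50 = 3.9200
10: (64 − 50)²/50 = 196/50 = 3.9200
Sum = 35.360
df = 9. Since 35.360 > 16.919, we reject H₀.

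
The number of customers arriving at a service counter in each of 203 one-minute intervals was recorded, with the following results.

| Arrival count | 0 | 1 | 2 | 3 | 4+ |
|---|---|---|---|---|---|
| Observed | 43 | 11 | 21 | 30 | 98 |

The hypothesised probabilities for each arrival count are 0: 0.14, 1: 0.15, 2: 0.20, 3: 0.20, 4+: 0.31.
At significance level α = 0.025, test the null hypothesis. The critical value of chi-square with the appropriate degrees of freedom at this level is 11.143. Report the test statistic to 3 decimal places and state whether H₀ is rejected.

Expected counts E_i = n·p_i: 203×0.14 = 28.42, 203×0.15 = 30.45, 203×0.20 = 40.6, 203×0.20 = 40.6, 203×0.31 = 62.93.
χ² = (43−28.42)²/28.42 + (11−30.45)²/30.45 + (21−40.6)²/40.6 + (30−40.6)²/40.6 + (98−62.93)²/62.93
   = 7.4798 + 12.4237 + 9.4621 + 2.7675 + 19.5440
Sum = 51.677
df = 4. Since 51.677 > 11.143, we reject H₀.

51.677; reject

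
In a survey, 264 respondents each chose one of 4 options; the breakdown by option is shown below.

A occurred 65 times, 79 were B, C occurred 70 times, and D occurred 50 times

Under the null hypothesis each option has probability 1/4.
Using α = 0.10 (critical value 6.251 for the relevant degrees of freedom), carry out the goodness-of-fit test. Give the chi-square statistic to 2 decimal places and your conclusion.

Under H₀ each category has probability 1/4, so each expected count is 264/4 = 66.
χ² = (65−66)²/66 + (79−66)²/66 + (70−66)²/66 + (50−66)²/66
   = 0.015 + 2.561 + 0.242 + 3.879
Sum = 6.70
df = 3. Since 6.70 > 6.251, we reject H₀.

6.70; reject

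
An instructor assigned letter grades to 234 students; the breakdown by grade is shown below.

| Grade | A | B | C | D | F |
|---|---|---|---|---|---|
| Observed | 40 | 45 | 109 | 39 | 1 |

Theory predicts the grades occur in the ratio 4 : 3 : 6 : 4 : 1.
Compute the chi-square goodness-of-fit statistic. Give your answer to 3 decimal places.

Ratio total = 18. Expected counts: 234×4/18 = 52, 234×3/18 = 39, 234×6/18 = 78, 234×4/18 = 52, 234×1/18 = 13.
A: (40 − 52)²/52 = 144/52 = 2.7692
B: (45 − 39)²/39 = 36/39 = 0.9231
C: (109 − 78)²/78 = 961/78 = 12.3205
D: (39 − 52)²/52 = 169/52 = 3.2500
F: (1 − 13)²/13 = 144/13 = 11.0769
Sum = 30.340

30.340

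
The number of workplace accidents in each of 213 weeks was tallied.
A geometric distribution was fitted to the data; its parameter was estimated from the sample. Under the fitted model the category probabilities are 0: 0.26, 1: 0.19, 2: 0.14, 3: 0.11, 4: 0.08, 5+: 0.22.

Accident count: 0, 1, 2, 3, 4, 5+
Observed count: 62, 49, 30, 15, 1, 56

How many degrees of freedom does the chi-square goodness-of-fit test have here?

4

There are k = 6 categories and 1 parameter estimated from the data, so df = 6 − 1 − 1 = 4.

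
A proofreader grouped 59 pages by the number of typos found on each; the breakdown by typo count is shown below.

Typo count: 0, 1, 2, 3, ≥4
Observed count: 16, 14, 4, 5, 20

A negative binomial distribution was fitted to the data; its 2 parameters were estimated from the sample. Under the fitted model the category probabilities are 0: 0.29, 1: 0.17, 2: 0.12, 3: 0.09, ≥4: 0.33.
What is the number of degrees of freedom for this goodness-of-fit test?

2

There are k = 5 categories and 2 parameters estimated from the data, so df = 5 − 1 − 2 = 2.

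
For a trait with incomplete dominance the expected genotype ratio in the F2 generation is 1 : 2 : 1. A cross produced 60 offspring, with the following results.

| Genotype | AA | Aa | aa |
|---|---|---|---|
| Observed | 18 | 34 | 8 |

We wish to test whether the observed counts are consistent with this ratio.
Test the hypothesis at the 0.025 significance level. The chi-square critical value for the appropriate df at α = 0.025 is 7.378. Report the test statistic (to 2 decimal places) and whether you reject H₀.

4.40; do not reject

Ratio total = 4. Expected counts: 60×1/4 = 15, 60×2/4 = 30, 60×1/4 = 15.
χ² = (18−15)²/15 + (34−30)²/30 + (8−15)²/15
   = 0.600 + 0.533 + 3.267
Sum = 4.40
df = 2. Since 4.40 < 7.378, we do not reject H₀.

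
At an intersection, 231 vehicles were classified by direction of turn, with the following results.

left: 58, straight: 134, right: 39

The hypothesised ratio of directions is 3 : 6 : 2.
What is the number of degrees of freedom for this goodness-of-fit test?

There are k = 3 categories and no parameters were estimated from the data, so df = 3 − 1 = 2.

2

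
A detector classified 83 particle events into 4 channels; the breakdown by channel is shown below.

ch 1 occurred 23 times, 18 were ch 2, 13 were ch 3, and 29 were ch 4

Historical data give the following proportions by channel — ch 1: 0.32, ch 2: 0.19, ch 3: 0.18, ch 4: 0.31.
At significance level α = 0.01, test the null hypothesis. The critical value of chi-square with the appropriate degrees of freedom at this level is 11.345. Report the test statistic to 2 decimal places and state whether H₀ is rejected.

1.46; do not reject

Expected counts E_i = n·p_i: 83×0.32 = 26.56, 83×0.19 = 15.77, 83×0.18 = 14.94, 83×0.31 = 25.73.
χ² = (23−26.56)²/26.56 + (18−15.77)²/15.77 + (13−14.94)²/14.94 + (29−25.73)²/25.73
   = 0.477 + 0.315 + 0.252 + 0.416
Sum = 1.46
df = 3. Since 1.46 < 11.345, we do not reject H₀.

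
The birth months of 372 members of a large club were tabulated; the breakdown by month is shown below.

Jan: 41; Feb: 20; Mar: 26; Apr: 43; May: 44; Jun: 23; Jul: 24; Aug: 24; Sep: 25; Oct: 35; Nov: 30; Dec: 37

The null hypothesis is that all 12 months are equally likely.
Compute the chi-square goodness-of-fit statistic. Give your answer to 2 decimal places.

26.13

Under H₀ each category has probability 1/12, so each expected count is 372/12 = 31.
cat         O        E   (O−E)²/E
Jan        41       31      3.226
Feb        20       31      3.903
Mar        26       31      0.806
Apr        43       31      4.645
May        44       31      5.452
Jun        23       31      2.065
Jul        24       31      1.581
Aug        24       31      1.581
Sep        25       31      1.161
Oct        35       31      0.516
Nov        30       31      0.032
Dec        37       31      1.161
Sum = 26.13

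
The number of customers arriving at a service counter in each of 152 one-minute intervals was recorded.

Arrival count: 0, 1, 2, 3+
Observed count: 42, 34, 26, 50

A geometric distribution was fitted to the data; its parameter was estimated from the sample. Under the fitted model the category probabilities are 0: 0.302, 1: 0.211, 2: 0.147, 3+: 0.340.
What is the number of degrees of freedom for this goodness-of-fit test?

There are k = 4 categories and 1 parameter estimated from the data, so df = 4 − 1 − 1 = 2.

2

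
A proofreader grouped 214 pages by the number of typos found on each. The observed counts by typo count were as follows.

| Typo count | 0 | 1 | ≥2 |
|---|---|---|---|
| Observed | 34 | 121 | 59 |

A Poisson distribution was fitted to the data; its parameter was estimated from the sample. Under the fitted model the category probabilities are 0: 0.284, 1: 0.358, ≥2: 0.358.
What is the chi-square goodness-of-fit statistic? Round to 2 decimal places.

Expected counts E_i = n·p_i: 214×0.284 = 60.776, 214×0.358 = 76.612, 214×0.358 = 76.612.
cat         O        E   (O−E)²/E
0          34   60.776     11.797
1         121   76.612     25.718
≥2         59   76.612      4.049
Sum = 41.56

41.56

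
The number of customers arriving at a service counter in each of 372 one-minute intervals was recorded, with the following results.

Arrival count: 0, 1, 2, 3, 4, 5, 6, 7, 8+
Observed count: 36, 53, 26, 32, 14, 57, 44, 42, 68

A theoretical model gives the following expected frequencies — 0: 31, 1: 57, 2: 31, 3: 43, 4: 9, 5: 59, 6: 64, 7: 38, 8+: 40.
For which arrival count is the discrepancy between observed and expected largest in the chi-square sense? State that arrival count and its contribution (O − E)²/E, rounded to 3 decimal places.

0: (36 − 31)²/31 = 25/31 = 0.8065
1: (53 − 57)²/57 = 16/57 = 0.2807
2: (26 − 31)²/31 = 25/31 = 0.8065
3: (32 − 43)²/43 = 121/43 = 2.8140
4: (14 − 9)²/9 = 25/9 = 2.7778
5: (57 − 59)²/59 = 4/59 = 0.0678
6: (44 − 64)²/64 = 400/64 = 6.2500
7: (42 − 38)²/38 = 16/38 = 0.4211
8+: (68 − 40)²/40 = 784/40 = 19.6000
The largest term is for 8+: 19.600.

8+, 19.600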